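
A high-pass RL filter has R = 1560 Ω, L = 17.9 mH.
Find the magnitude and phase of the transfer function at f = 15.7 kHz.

Step 1 — Angular frequency: ω = 2π·1.57e+04 = 9.865e+04 rad/s.
Step 2 — Transfer function: H(jω) = jωL/(R + jωL).
Step 3 — Numerator jωL = j·1766; denominator R + jωL = 1560 + j1766.
Step 4 — H = 0.5616 + j0.4962.
Step 5 — Magnitude: |H| = 0.7494 (-2.5 dB); phase: φ = 41.5°.

|H| = 0.7494 (-2.5 dB), φ = 41.5°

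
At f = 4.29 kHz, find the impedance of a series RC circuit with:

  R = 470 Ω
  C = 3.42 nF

Step 1 — Angular frequency: ω = 2π·f = 2π·4290 = 2.695e+04 rad/s.
Step 2 — Component impedances:
  R: Z = R = 470 Ω
  C: Z = 1/(jωC) = -j/(ω·C) = 0 - j1.085e+04 Ω
Step 3 — Series combination: Z_total = R + C = 470 - j1.085e+04 Ω = 1.086e+04∠-87.5° Ω.

Z = 470 - j1.085e+04 Ω = 1.086e+04∠-87.5° Ω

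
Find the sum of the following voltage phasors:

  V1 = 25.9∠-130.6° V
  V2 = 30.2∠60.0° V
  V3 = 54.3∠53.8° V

Step 1 — Convert each phasor to rectangular form:
  V1 = 25.9·(cos(-130.6°) + j·sin(-130.6°)) = -16.86 - j19.67 V
  V2 = 30.2·(cos(60.0°) + j·sin(60.0°)) = 15.1 + j26.15 V
  V3 = 54.3·(cos(53.8°) + j·sin(53.8°)) = 32.07 + j43.82 V
Step 2 — Sum components: V_total = 30.31 + j50.31 V.
Step 3 — Convert to polar: |V_total| = 58.73 V, ∠V_total = 58.9°.

V_total = 58.73∠58.9° V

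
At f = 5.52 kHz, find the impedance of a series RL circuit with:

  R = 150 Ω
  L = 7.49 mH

Step 1 — Angular frequency: ω = 2π·f = 2π·5520 = 3.468e+04 rad/s.
Step 2 — Component impedances:
  R: Z = R = 150 Ω
  L: Z = jωL = j·3.468e+04·0.00749 = 0 + j259.8 Ω
Step 3 — Series combination: Z_total = R + L = 150 + j259.8 Ω = 300∠60.0° Ω.

Z = 150 + j259.8 Ω = 300∠60.0° Ω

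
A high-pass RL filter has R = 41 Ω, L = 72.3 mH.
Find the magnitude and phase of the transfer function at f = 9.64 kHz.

Step 1 — Angular frequency: ω = 2π·9640 = 6.057e+04 rad/s.
Step 2 — Transfer function: H(jω) = jωL/(R + jωL).
Step 3 — Numerator jωL = j·4379; denominator R + jωL = 41 + j4379.
Step 4 — H = 0.9999 + j0.009362.
Step 5 — Magnitude: |H| = 1 (-0.0 dB); phase: φ = 0.5°.

|H| = 1 (-0.0 dB), φ = 0.5°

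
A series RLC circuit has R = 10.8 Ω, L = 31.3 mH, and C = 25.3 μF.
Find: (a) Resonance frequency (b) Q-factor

Step 1 — Resonance condition Im(Z)=0 gives ω₀ = 1/√(LC).
Step 2 — ω₀ = 1/√(0.0313·2.53e-05) = 1124 rad/s.
Step 3 — f₀ = ω₀/(2π) = 178.8 Hz.
Step 4 — Series Q: Q = ω₀L/R = 1124·0.0313/10.8 = 3.257.

(a) f₀ = 178.8 Hz  (b) Q = 3.257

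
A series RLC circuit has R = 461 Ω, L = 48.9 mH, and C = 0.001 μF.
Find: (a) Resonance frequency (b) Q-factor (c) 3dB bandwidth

Step 1 — Resonance: ω₀ = 1/√(LC) = 1/√(0.0489·1e-09) = 1.43e+05 rad/s.
Step 2 — f₀ = ω₀/(2π) = 2.276e+04 Hz.
Step 3 — Series Q: Q = ω₀L/R = 1.43e+05·0.0489/461 = 15.17.
Step 4 — Bandwidth: Δω = ω₀/Q = 9427 rad/s; BW = Δω/(2π) = 1500 Hz.

(a) f₀ = 2.276e+04 Hz  (b) Q = 15.17  (c) BW = 1500 Hz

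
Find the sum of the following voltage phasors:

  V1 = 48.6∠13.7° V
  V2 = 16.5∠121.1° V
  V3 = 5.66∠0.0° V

Step 1 — Convert each phasor to rectangular form:
  V1 = 48.6·(cos(13.7°) + j·sin(13.7°)) = 47.22 + j11.51 V
  V2 = 16.5·(cos(121.1°) + j·sin(121.1°)) = -8.523 + j14.13 V
  V3 = 5.66·(cos(0.0°) + j·sin(0.0°)) = 5.66 V
Step 2 — Sum components: V_total = 44.35 + j25.64 V.
Step 3 — Convert to polar: |V_total| = 51.23 V, ∠V_total = 30.0°.

V_total = 51.23∠30.0° V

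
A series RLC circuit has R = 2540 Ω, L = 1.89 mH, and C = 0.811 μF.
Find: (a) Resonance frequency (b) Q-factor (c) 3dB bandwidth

Step 1 — Resonance: ω₀ = 1/√(LC) = 1/√(0.00189·8.11e-07) = 2.554e+04 rad/s.
Step 2 — f₀ = ω₀/(2π) = 4065 Hz.
Step 3 — Series Q: Q = ω₀L/R = 2.554e+04·0.00189/2540 = 0.01901.
Step 4 — Bandwidth: Δω = ω₀/Q = 1.344e+06 rad/s; BW = Δω/(2π) = 2.139e+05 Hz.

(a) f₀ = 4065 Hz  (b) Q = 0.01901  (c) BW = 2.139e+05 Hz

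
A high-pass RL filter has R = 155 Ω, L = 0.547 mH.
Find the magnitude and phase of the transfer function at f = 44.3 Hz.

Step 1 — Angular frequency: ω = 2π·44.3 = 278.3 rad/s.
Step 2 — Transfer function: H(jω) = jωL/(R + jωL).
Step 3 — Numerator jωL = j·0.1523; denominator R + jωL = 155 + j0.1523.
Step 4 — H = 9.649e-07 + j0.0009823.
Step 5 — Magnitude: |H| = 0.0009823 (-60.2 dB); phase: φ = 89.9°.

|H| = 0.0009823 (-60.2 dB), φ = 89.9°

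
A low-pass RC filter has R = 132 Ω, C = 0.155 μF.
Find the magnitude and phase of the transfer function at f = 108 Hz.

Step 1 — Angular frequency: ω = 2π·108 = 678.6 rad/s.
Step 2 — Transfer function: H(jω) = 1/(1 + jωRC).
Step 3 — Denominator: 1 + jωRC = 1 + j·678.6·132·1.55e-07 = 1 + j0.01388.
Step 4 — H = 0.9998 - j0.01388.
Step 5 — Magnitude: |H| = 0.9999 (-0.0 dB); phase: φ = -0.8°.

|H| = 0.9999 (-0.0 dB), φ = -0.8°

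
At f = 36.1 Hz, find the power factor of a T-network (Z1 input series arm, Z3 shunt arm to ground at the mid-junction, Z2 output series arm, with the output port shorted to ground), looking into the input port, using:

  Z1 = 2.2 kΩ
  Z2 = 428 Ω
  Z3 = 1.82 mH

Step 1 — Angular frequency: ω = 2π·f = 2π·36.1 = 226.8 rad/s.
Step 2 — Component impedances:
  Z1: Z = R = 2200 Ω
  Z2: Z = R = 428 Ω
  Z3: Z = jωL = j·226.8·0.00182 = 0 + j0.4128 Ω
Step 3 — With the output port shorted to ground, the output series arm Z2 runs from the junction to ground; the shunt arm Z3 also runs from the junction to ground. They appear in parallel: Z3 || Z2 = 0.0003982 + j0.4128 Ω.
Step 4 — Series with input arm Z1: Z_in = Z1 + (Z3 || Z2) = 2200 + j0.4128 Ω = 2200∠0.0° Ω.
Step 5 — Power factor: PF = cos(φ) = Re(Z)/|Z| = 2200/2200 = 1.
Step 6 — Type: Im(Z) = 0.4128 ⇒ lagging (phase φ = 0.0°).

PF = 1 (lagging, φ = 0.0°)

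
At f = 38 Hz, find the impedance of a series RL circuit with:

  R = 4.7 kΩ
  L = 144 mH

Step 1 — Angular frequency: ω = 2π·f = 2π·38 = 238.8 rad/s.
Step 2 — Component impedances:
  R: Z = R = 4700 Ω
  L: Z = jωL = j·238.8·0.144 = 0 + j34.38 Ω
Step 3 — Series combination: Z_total = R + L = 4700 + j34.38 Ω = 4700∠0.4° Ω.

Z = 4700 + j34.38 Ω = 4700∠0.4° Ω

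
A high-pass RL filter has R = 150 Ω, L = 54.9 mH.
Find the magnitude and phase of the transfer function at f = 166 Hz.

Step 1 — Angular frequency: ω = 2π·166 = 1043 rad/s.
Step 2 — Transfer function: H(jω) = jωL/(R + jωL).
Step 3 — Numerator jωL = j·57.26; denominator R + jωL = 150 + j57.26.
Step 4 — H = 0.1272 + j0.3332.
Step 5 — Magnitude: |H| = 0.3566 (-9.0 dB); phase: φ = 69.1°.

|H| = 0.3566 (-9.0 dB), φ = 69.1°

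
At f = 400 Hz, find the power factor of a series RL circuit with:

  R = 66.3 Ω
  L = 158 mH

Step 1 — Angular frequency: ω = 2π·f = 2π·400 = 2513 rad/s.
Step 2 — Component impedances:
  R: Z = R = 66.3 Ω
  L: Z = jωL = j·2513·0.158 = 0 + j397.1 Ω
Step 3 — Series combination: Z_total = R + L = 66.3 + j397.1 Ω = 402.6∠80.5° Ω.
Step 4 — Power factor: PF = cos(φ) = Re(Z)/|Z| = 66.3/402.6 = 0.1647.
Step 5 — Type: Im(Z) = 397.1 ⇒ lagging (phase φ = 80.5°).

PF = 0.1647 (lagging, φ = 80.5°)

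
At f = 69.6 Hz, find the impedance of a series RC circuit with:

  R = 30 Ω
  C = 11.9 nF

Step 1 — Angular frequency: ω = 2π·f = 2π·69.6 = 437.3 rad/s.
Step 2 — Component impedances:
  R: Z = R = 30 Ω
  C: Z = 1/(jωC) = -j/(ω·C) = 0 - j1.922e+05 Ω
Step 3 — Series combination: Z_total = R + C = 30 - j1.922e+05 Ω = 1.922e+05∠-90.0° Ω.

Z = 30 - j1.922e+05 Ω = 1.922e+05∠-90.0° Ω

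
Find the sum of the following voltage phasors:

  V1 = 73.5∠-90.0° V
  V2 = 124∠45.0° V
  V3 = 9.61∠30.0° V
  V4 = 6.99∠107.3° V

Step 1 — Convert each phasor to rectangular form:
  V1 = 73.5·(cos(-90.0°) + j·sin(-90.0°)) = 0 - j73.5 V
  V2 = 124·(cos(45.0°) + j·sin(45.0°)) = 87.68 + j87.68 V
  V3 = 9.61·(cos(30.0°) + j·sin(30.0°)) = 8.323 + j4.805 V
  V4 = 6.99·(cos(107.3°) + j·sin(107.3°)) = -2.079 + j6.674 V
Step 2 — Sum components: V_total = 93.93 + j25.66 V.
Step 3 — Convert to polar: |V_total| = 97.37 V, ∠V_total = 15.3°.

V_total = 97.37∠15.3° V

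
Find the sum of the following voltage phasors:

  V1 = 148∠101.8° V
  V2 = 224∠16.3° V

Step 1 — Convert each phasor to rectangular form:
  V1 = 148·(cos(101.8°) + j·sin(101.8°)) = -30.27 + j144.9 V
  V2 = 224·(cos(16.3°) + j·sin(16.3°)) = 215 + j62.87 V
Step 2 — Sum components: V_total = 184.7 + j207.7 V.
Step 3 — Convert to polar: |V_total| = 278 V, ∠V_total = 48.4°.

V_total = 278∠48.4° V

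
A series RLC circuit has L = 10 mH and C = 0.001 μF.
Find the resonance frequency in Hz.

Step 1 — Resonance condition Im(Z)=0 gives ω₀ = 1/√(LC).
Step 2 — ω₀ = 1/√(0.01·1e-09) = 3.162e+05 rad/s.
Step 3 — f₀ = ω₀/(2π) = 5.033e+04 Hz.

f₀ = 5.033e+04 Hz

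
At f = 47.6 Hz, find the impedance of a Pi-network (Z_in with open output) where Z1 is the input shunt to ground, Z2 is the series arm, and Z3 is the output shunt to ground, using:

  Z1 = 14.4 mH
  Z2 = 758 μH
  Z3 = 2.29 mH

Step 1 — Angular frequency: ω = 2π·f = 2π·47.6 = 299.1 rad/s.
Step 2 — Component impedances:
  Z1: Z = jωL = j·299.1·0.0144 = 0 + j4.307 Ω
  Z2: Z = jωL = j·299.1·0.000758 = 0 + j0.2267 Ω
  Z3: Z = jωL = j·299.1·0.00229 = 0 + j0.6849 Ω
Step 3 — With open output, the series arm Z2 and the output shunt Z3 appear in series to ground: Z2 + Z3 = 0 + j0.9116 Ω.
Step 4 — Parallel with input shunt Z1: Z_in = Z1 || (Z2 + Z3) = 0 + j0.7523 Ω = 0.7523∠90.0° Ω.

Z = 0 + j0.7523 Ω = 0.7523∠90.0° Ω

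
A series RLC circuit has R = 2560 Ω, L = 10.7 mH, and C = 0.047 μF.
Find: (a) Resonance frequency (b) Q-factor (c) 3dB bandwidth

Step 1 — Resonance: ω₀ = 1/√(LC) = 1/√(0.0107·4.7e-08) = 4.459e+04 rad/s.
Step 2 — f₀ = ω₀/(2π) = 7097 Hz.
Step 3 — Series Q: Q = ω₀L/R = 4.459e+04·0.0107/2560 = 0.1864.
Step 4 — Bandwidth: Δω = ω₀/Q = 2.393e+05 rad/s; BW = Δω/(2π) = 3.808e+04 Hz.

(a) f₀ = 7097 Hz  (b) Q = 0.1864  (c) BW = 3.808e+04 Hz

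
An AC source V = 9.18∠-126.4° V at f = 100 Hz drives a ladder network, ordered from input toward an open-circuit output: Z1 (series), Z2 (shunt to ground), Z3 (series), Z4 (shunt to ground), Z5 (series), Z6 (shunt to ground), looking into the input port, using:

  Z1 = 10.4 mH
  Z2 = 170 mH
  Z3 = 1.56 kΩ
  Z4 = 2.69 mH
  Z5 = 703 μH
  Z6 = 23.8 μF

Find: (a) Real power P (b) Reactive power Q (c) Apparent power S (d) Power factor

Step 1 — Angular frequency: ω = 2π·f = 2π·100 = 628.3 rad/s.
Step 2 — Component impedances:
  Z1: Z = jωL = j·628.3·0.0104 = 0 + j6.535 Ω
  Z2: Z = jωL = j·628.3·0.17 = 0 + j106.8 Ω
  Z3: Z = R = 1560 Ω
  Z4: Z = jωL = j·628.3·0.00269 = 0 + j1.69 Ω
  Z5: Z = jωL = j·628.3·0.000703 = 0 + j0.4417 Ω
  Z6: Z = 1/(jωC) = -j/(ω·C) = 0 - j66.87 Ω
Step 3 — Ladder network (open output): work backward from the far end, alternating series and parallel combinations. Z_in = 7.278 + j112.8 Ω = 113.1∠86.3° Ω.
Step 4 — Source phasor: V = 9.18∠-126.4° V = -5.448 - j7.389 V.
Step 5 — Current: I = V / Z = -0.06831 + j0.04387 A = 0.08118∠147.3° A.
Step 6 — Complex power: S = V·I* = 0.04797 + j0.7437 VA.
Step 7 — Real power: P = Re(S) = 0.04797 W.
Step 8 — Reactive power: Q = Im(S) = 0.7437 VAR.
Step 9 — Apparent power: |S| = 0.7453 VA.
Step 10 — Power factor: PF = P/|S| = 0.06437 (lagging).

(a) P = 0.04797 W  (b) Q = 0.7437 VAR  (c) S = 0.7453 VA  (d) PF = 0.06437 (lagging)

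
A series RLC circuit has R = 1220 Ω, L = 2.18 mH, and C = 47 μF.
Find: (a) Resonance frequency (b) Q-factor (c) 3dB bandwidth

Step 1 — Resonance: ω₀ = 1/√(LC) = 1/√(0.00218·4.7e-05) = 3124 rad/s.
Step 2 — f₀ = ω₀/(2π) = 497.2 Hz.
Step 3 — Series Q: Q = ω₀L/R = 3124·0.00218/1220 = 0.005582.
Step 4 — Bandwidth: Δω = ω₀/Q = 5.596e+05 rad/s; BW = Δω/(2π) = 8.907e+04 Hz.

(a) f₀ = 497.2 Hz  (b) Q = 0.005582  (c) BW = 8.907e+04 Hz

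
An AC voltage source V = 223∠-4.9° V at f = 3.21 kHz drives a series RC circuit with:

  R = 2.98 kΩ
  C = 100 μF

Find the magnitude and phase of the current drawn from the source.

Step 1 — Angular frequency: ω = 2π·f = 2π·3210 = 2.017e+04 rad/s.
Step 2 — Component impedances:
  R: Z = R = 2980 Ω
  C: Z = 1/(jωC) = -j/(ω·C) = 0 - j0.4958 Ω
Step 3 — Series combination: Z_total = R + C = 2980 - j0.4958 Ω = 2980∠-0.0° Ω.
Step 4 — Source phasor: V = 223∠-4.9° V = 222.2 - j19.05 V.
Step 5 — Ohm's law: I = V / Z_total = (222.2 - j19.05) / (2980 - j0.4958) = 0.07456 - j0.00638 A.
Step 6 — Convert to polar: |I| = 0.07483 A, ∠I = -4.9°.

I = 0.07483∠-4.9° A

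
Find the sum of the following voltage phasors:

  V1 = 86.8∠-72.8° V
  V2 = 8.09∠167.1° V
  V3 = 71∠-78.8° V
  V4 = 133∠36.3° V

Step 1 — Convert each phasor to rectangular form:
  V1 = 86.8·(cos(-72.8°) + j·sin(-72.8°)) = 25.67 - j82.92 V
  V2 = 8.09·(cos(167.1°) + j·sin(167.1°)) = -7.886 + j1.806 V
  V3 = 71·(cos(-78.8°) + j·sin(-78.8°)) = 13.79 - j69.65 V
  V4 = 133·(cos(36.3°) + j·sin(36.3°)) = 107.2 + j78.74 V
Step 2 — Sum components: V_total = 138.8 - j72.02 V.
Step 3 — Convert to polar: |V_total| = 156.3 V, ∠V_total = -27.4°.

V_total = 156.3∠-27.4° V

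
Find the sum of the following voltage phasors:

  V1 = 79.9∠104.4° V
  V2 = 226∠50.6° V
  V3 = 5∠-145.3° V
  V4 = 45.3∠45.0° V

Step 1 — Convert each phasor to rectangular form:
  V1 = 79.9·(cos(104.4°) + j·sin(104.4°)) = -19.87 + j77.39 V
  V2 = 226·(cos(50.6°) + j·sin(50.6°)) = 143.4 + j174.6 V
  V3 = 5·(cos(-145.3°) + j·sin(-145.3°)) = -4.111 - j2.846 V
  V4 = 45.3·(cos(45.0°) + j·sin(45.0°)) = 32.03 + j32.03 V
Step 2 — Sum components: V_total = 151.5 + j281.2 V.
Step 3 — Convert to polar: |V_total| = 319.4 V, ∠V_total = 61.7°.

V_total = 319.4∠61.7° V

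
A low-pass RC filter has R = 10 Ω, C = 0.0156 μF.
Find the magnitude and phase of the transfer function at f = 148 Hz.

Step 1 — Angular frequency: ω = 2π·148 = 929.9 rad/s.
Step 2 — Transfer function: H(jω) = 1/(1 + jωRC).
Step 3 — Denominator: 1 + jωRC = 1 + j·929.9·10·1.56e-08 = 1 + j0.0001451.
Step 4 — H = 1 - j0.0001451.
Step 5 — Magnitude: |H| = 1 (-0.0 dB); phase: φ = -0.0°.

|H| = 1 (-0.0 dB), φ = -0.0°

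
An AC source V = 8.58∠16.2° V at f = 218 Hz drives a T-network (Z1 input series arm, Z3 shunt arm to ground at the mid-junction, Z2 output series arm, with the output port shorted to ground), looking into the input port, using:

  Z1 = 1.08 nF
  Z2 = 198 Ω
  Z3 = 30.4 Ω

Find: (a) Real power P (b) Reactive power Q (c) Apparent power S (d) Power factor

Step 1 — Angular frequency: ω = 2π·f = 2π·218 = 1370 rad/s.
Step 2 — Component impedances:
  Z1: Z = 1/(jωC) = -j/(ω·C) = 0 - j6.76e+05 Ω
  Z2: Z = R = 198 Ω
  Z3: Z = R = 30.4 Ω
Step 3 — With the output port shorted to ground, the output series arm Z2 runs from the junction to ground; the shunt arm Z3 also runs from the junction to ground. They appear in parallel: Z3 || Z2 = 26.35 Ω.
Step 4 — Series with input arm Z1: Z_in = Z1 + (Z3 || Z2) = 26.35 - j6.76e+05 Ω = 6.76e+05∠-90.0° Ω.
Step 5 — Source phasor: V = 8.58∠16.2° V = 8.239 + j2.394 V.
Step 6 — Current: I = V / Z = -3.541e-06 + j1.219e-05 A = 1.269e-05∠106.2° A.
Step 7 — Complex power: S = V·I* = 4.246e-09 - j0.0001089 VA.
Step 8 — Real power: P = Re(S) = 4.246e-09 W.
Step 9 — Reactive power: Q = Im(S) = -0.0001089 VAR.
Step 10 — Apparent power: |S| = 0.0001089 VA.
Step 11 — Power factor: PF = P/|S| = 3.899e-05 (leading).

(a) P = 4.246e-09 W  (b) Q = -0.0001089 VAR  (c) S = 0.0001089 VA  (d) PF = 3.899e-05 (leading)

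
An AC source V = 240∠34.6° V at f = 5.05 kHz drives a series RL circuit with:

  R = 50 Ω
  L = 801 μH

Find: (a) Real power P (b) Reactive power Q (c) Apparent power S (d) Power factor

Step 1 — Angular frequency: ω = 2π·f = 2π·5050 = 3.173e+04 rad/s.
Step 2 — Component impedances:
  R: Z = R = 50 Ω
  L: Z = jωL = j·3.173e+04·0.000801 = 0 + j25.42 Ω
Step 3 — Series combination: Z_total = R + L = 50 + j25.42 Ω = 56.09∠26.9° Ω.
Step 4 — Source phasor: V = 240∠34.6° V = 197.6 + j136.3 V.
Step 5 — Current: I = V / Z = 4.241 + j0.57 A = 4.279∠7.7° A.
Step 6 — Complex power: S = V·I* = 915.5 + j465.3 VA.
Step 7 — Real power: P = Re(S) = 915.5 W.
Step 8 — Reactive power: Q = Im(S) = 465.3 VAR.
Step 9 — Apparent power: |S| = 1027 VA.
Step 10 — Power factor: PF = P/|S| = 0.8914 (lagging).

(a) P = 915.5 W  (b) Q = 465.3 VAR  (c) S = 1027 VA  (d) PF = 0.8914 (lagging)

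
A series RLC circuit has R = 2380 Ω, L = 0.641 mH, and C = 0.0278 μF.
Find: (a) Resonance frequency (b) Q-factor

Step 1 — Resonance condition Im(Z)=0 gives ω₀ = 1/√(LC).
Step 2 — ω₀ = 1/√(0.000641·2.78e-08) = 2.369e+05 rad/s.
Step 3 — f₀ = ω₀/(2π) = 3.77e+04 Hz.
Step 4 — Series Q: Q = ω₀L/R = 2.369e+05·0.000641/2380 = 0.0638.

(a) f₀ = 3.77e+04 Hz  (b) Q = 0.0638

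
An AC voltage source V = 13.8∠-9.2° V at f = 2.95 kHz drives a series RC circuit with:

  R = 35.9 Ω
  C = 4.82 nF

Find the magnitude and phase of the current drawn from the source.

Step 1 — Angular frequency: ω = 2π·f = 2π·2950 = 1.854e+04 rad/s.
Step 2 — Component impedances:
  R: Z = R = 35.9 Ω
  C: Z = 1/(jωC) = -j/(ω·C) = 0 - j1.119e+04 Ω
Step 3 — Series combination: Z_total = R + C = 35.9 - j1.119e+04 Ω = 1.119e+04∠-89.8° Ω.
Step 4 — Source phasor: V = 13.8∠-9.2° V = 13.62 - j2.206 V.
Step 5 — Ohm's law: I = V / Z_total = (13.62 - j2.206) / (35.9 - j1.119e+04) = 0.000201 + j0.001216 A.
Step 6 — Convert to polar: |I| = 0.001233 A, ∠I = 80.6°.

I = 0.001233∠80.6° A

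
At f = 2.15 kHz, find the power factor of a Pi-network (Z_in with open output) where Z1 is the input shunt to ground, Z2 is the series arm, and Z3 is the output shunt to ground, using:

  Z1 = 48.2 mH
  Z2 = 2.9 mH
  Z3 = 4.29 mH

Step 1 — Angular frequency: ω = 2π·f = 2π·2150 = 1.351e+04 rad/s.
Step 2 — Component impedances:
  Z1: Z = jωL = j·1.351e+04·0.0482 = 0 + j651.1 Ω
  Z2: Z = jωL = j·1.351e+04·0.0029 = 0 + j39.18 Ω
  Z3: Z = jωL = j·1.351e+04·0.00429 = 0 + j57.95 Ω
Step 3 — With open output, the series arm Z2 and the output shunt Z3 appear in series to ground: Z2 + Z3 = 0 + j97.13 Ω.
Step 4 — Parallel with input shunt Z1: Z_in = Z1 || (Z2 + Z3) = 0 + j84.52 Ω = 84.52∠90.0° Ω.
Step 5 — Power factor: PF = cos(φ) = Re(Z)/|Z| = -0/84.52 = -0.
Step 6 — Type: Im(Z) = 84.52 ⇒ lagging (phase φ = 90.0°).

PF = -0 (lagging, φ = 90.0°)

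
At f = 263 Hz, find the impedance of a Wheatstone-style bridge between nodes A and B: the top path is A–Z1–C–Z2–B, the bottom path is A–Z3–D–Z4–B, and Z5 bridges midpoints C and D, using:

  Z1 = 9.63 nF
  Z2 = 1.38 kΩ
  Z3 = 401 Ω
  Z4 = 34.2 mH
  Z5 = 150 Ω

Step 1 — Angular frequency: ω = 2π·f = 2π·263 = 1652 rad/s.
Step 2 — Component impedances:
  Z1: Z = 1/(jωC) = -j/(ω·C) = 0 - j6.284e+04 Ω
  Z2: Z = R = 1380 Ω
  Z3: Z = R = 401 Ω
  Z4: Z = jωL = j·1652·0.0342 = 0 + j56.51 Ω
  Z5: Z = R = 150 Ω
Step 3 — Bridge requires nodal analysis (the Z5 bridge couples midpoints C and D, so the two paths cannot be reduced to a simple series/parallel combination). Setting node B to ground and injecting 1 A at node A, the 3-node admittance system at A, C, D solves to V_A = Z_AB = 403.1 + j53.88 Ω = 406.7∠7.6° Ω.

Z = 403.1 + j53.88 Ω = 406.7∠7.6° Ω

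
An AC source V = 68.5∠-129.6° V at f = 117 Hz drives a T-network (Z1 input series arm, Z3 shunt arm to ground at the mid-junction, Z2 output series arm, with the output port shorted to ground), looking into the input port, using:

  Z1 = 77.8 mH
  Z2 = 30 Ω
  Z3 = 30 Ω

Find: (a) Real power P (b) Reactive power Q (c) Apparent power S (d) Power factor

Step 1 — Angular frequency: ω = 2π·f = 2π·117 = 735.1 rad/s.
Step 2 — Component impedances:
  Z1: Z = jωL = j·735.1·0.0778 = 0 + j57.19 Ω
  Z2: Z = R = 30 Ω
  Z3: Z = R = 30 Ω
Step 3 — With the output port shorted to ground, the output series arm Z2 runs from the junction to ground; the shunt arm Z3 also runs from the junction to ground. They appear in parallel: Z3 || Z2 = 15 Ω.
Step 4 — Series with input arm Z1: Z_in = Z1 + (Z3 || Z2) = 15 + j57.19 Ω = 59.13∠75.3° Ω.
Step 5 — Source phasor: V = 68.5∠-129.6° V = -43.66 - j52.78 V.
Step 6 — Current: I = V / Z = -1.051 + j0.4879 A = 1.159∠155.1° A.
Step 7 — Complex power: S = V·I* = 20.13 + j76.76 VA.
Step 8 — Real power: P = Re(S) = 20.13 W.
Step 9 — Reactive power: Q = Im(S) = 76.76 VAR.
Step 10 — Apparent power: |S| = 79.36 VA.
Step 11 — Power factor: PF = P/|S| = 0.2537 (lagging).

(a) P = 20.13 W  (b) Q = 76.76 VAR  (c) S = 79.36 VA  (d) PF = 0.2537 (lagging)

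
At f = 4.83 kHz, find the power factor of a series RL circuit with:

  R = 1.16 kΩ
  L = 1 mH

Step 1 — Angular frequency: ω = 2π·f = 2π·4830 = 3.035e+04 rad/s.
Step 2 — Component impedances:
  R: Z = R = 1160 Ω
  L: Z = jωL = j·3.035e+04·0.001 = 0 + j30.35 Ω
Step 3 — Series combination: Z_total = R + L = 1160 + j30.35 Ω = 1160∠1.5° Ω.
Step 4 — Power factor: PF = cos(φ) = Re(Z)/|Z| = 1160/1160.4 = 0.9997.
Step 5 — Type: Im(Z) = 30.35 ⇒ lagging (phase φ = 1.5°).

PF = 0.9997 (lagging, φ = 1.5°)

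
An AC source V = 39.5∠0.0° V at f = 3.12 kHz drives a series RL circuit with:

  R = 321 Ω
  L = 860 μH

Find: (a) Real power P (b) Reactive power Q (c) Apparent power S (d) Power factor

Step 1 — Angular frequency: ω = 2π·f = 2π·3120 = 1.96e+04 rad/s.
Step 2 — Component impedances:
  R: Z = R = 321 Ω
  L: Z = jωL = j·1.96e+04·0.00086 = 0 + j16.86 Ω
Step 3 — Series combination: Z_total = R + L = 321 + j16.86 Ω = 321.4∠3.0° Ω.
Step 4 — Source phasor: V = 39.5∠0.0° V = 39.5 V.
Step 5 — Current: I = V / Z = 0.1227 - j0.006445 A = 0.1229∠-3.0° A.
Step 6 — Complex power: S = V·I* = 4.847 + j0.2546 VA.
Step 7 — Real power: P = Re(S) = 4.847 W.
Step 8 — Reactive power: Q = Im(S) = 0.2546 VAR.
Step 9 — Apparent power: |S| = 4.854 VA.
Step 10 — Power factor: PF = P/|S| = 0.9986 (lagging).

(a) P = 4.847 W  (b) Q = 0.2546 VAR  (c) S = 4.854 VA  (d) PF = 0.9986 (lagging)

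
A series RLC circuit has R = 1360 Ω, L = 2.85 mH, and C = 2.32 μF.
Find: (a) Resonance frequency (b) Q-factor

Step 1 — Resonance condition Im(Z)=0 gives ω₀ = 1/√(LC).
Step 2 — ω₀ = 1/√(0.00285·2.32e-06) = 1.23e+04 rad/s.
Step 3 — f₀ = ω₀/(2π) = 1957 Hz.
Step 4 — Series Q: Q = ω₀L/R = 1.23e+04·0.00285/1360 = 0.02577.

(a) f₀ = 1957 Hz  (b) Q = 0.02577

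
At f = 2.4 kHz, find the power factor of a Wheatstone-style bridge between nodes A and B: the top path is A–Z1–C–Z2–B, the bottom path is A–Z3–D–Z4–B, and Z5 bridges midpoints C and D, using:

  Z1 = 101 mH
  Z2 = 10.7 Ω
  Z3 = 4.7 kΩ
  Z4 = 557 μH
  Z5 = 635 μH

Step 1 — Angular frequency: ω = 2π·f = 2π·2400 = 1.508e+04 rad/s.
Step 2 — Component impedances:
  Z1: Z = jωL = j·1.508e+04·0.101 = 0 + j1523 Ω
  Z2: Z = R = 10.7 Ω
  Z3: Z = R = 4700 Ω
  Z4: Z = jωL = j·1.508e+04·0.000557 = 0 + j8.399 Ω
  Z5: Z = jωL = j·1.508e+04·0.000635 = 0 + j9.576 Ω
Step 3 — Bridge requires nodal analysis (the Z5 bridge couples midpoints C and D, so the two paths cannot be reduced to a simple series/parallel combination). Setting node B to ground and injecting 1 A at node A, the 3-node admittance system at A, C, D solves to V_A = Z_AB = 454.7 + j1380 Ω = 1453∠71.8° Ω.
Step 4 — Power factor: PF = cos(φ) = Re(Z)/|Z| = 454.71/1452.7 = 0.313.
Step 5 — Type: Im(Z) = 1380 ⇒ lagging (phase φ = 71.8°).

PF = 0.313 (lagging, φ = 71.8°)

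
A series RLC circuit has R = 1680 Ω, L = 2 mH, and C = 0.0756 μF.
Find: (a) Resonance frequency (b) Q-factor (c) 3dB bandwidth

Step 1 — Resonance condition Im(Z)=0 gives ω₀ = 1/√(LC).
Step 2 — ω₀ = 1/√(0.002·7.56e-08) = 8.133e+04 rad/s.
Step 3 — f₀ = ω₀/(2π) = 1.294e+04 Hz.
Step 4 — Series Q: Q = ω₀L/R = 8.133e+04·0.002/1680 = 0.09682.
Step 5 — 3dB bandwidth: Δω = ω₀/Q = 8.4e+05 rad/s; BW = Δω/(2π) = 1.337e+05 Hz.

(a) f₀ = 1.294e+04 Hz  (b) Q = 0.09682  (c) BW = 1.337e+05 Hz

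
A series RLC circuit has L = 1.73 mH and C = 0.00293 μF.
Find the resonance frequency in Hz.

Step 1 — Resonance condition Im(Z)=0 gives ω₀ = 1/√(LC).
Step 2 — ω₀ = 1/√(0.00173·2.93e-09) = 4.442e+05 rad/s.
Step 3 — f₀ = ω₀/(2π) = 7.069e+04 Hz.

f₀ = 7.069e+04 Hz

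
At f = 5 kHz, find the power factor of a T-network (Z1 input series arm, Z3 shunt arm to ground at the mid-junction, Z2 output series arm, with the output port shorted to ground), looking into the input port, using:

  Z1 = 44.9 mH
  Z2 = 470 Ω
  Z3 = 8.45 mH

Step 1 — Angular frequency: ω = 2π·f = 2π·5000 = 3.142e+04 rad/s.
Step 2 — Component impedances:
  Z1: Z = jωL = j·3.142e+04·0.0449 = 0 + j1411 Ω
  Z2: Z = R = 470 Ω
  Z3: Z = jωL = j·3.142e+04·0.00845 = 0 + j265.5 Ω
Step 3 — With the output port shorted to ground, the output series arm Z2 runs from the junction to ground; the shunt arm Z3 also runs from the junction to ground. They appear in parallel: Z3 || Z2 = 113.7 + j201.3 Ω.
Step 4 — Series with input arm Z1: Z_in = Z1 + (Z3 || Z2) = 113.7 + j1612 Ω = 1616∠86.0° Ω.
Step 5 — Power factor: PF = cos(φ) = Re(Z)/|Z| = 113.67/1615.8 = 0.07035.
Step 6 — Type: Im(Z) = 1612 ⇒ lagging (phase φ = 86.0°).

PF = 0.07035 (lagging, φ = 86.0°)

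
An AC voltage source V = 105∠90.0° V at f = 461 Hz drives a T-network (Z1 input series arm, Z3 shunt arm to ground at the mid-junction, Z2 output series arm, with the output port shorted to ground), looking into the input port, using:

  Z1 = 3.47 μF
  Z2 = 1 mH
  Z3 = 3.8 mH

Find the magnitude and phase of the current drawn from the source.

Step 1 — Angular frequency: ω = 2π·f = 2π·461 = 2897 rad/s.
Step 2 — Component impedances:
  Z1: Z = 1/(jωC) = -j/(ω·C) = 0 - j99.49 Ω
  Z2: Z = jωL = j·2897·0.001 = 0 + j2.897 Ω
  Z3: Z = jωL = j·2897·0.0038 = 0 + j11.01 Ω
Step 3 — With the output port shorted to ground, the output series arm Z2 runs from the junction to ground; the shunt arm Z3 also runs from the junction to ground. They appear in parallel: Z3 || Z2 = 0 + j2.293 Ω.
Step 4 — Series with input arm Z1: Z_in = Z1 + (Z3 || Z2) = 0 - j97.2 Ω = 97.2∠-90.0° Ω.
Step 5 — Source phasor: V = 105∠90.0° V = 0 + j105 V.
Step 6 — Ohm's law: I = V / Z_total = (0 + j105) / (0 - j97.2) = -1.08 A.
Step 7 — Convert to polar: |I| = 1.08 A, ∠I = 180.0°.

I = 1.08∠180.0° A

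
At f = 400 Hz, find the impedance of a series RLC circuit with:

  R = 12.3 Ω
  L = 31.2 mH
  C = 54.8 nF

Step 1 — Angular frequency: ω = 2π·f = 2π·400 = 2513 rad/s.
Step 2 — Component impedances:
  R: Z = R = 12.3 Ω
  L: Z = jωL = j·2513·0.0312 = 0 + j78.41 Ω
  C: Z = 1/(jωC) = -j/(ω·C) = 0 - j7261 Ω
Step 3 — Series combination: Z_total = R + L + C = 12.3 - j7182 Ω = 7182∠-89.9° Ω.

Z = 12.3 - j7182 Ω = 7182∠-89.9° Ω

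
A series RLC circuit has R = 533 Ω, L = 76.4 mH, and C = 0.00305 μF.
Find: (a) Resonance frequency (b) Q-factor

Step 1 — Resonance condition Im(Z)=0 gives ω₀ = 1/√(LC).
Step 2 — ω₀ = 1/√(0.0764·3.05e-09) = 6.551e+04 rad/s.
Step 3 — f₀ = ω₀/(2π) = 1.043e+04 Hz.
Step 4 — Series Q: Q = ω₀L/R = 6.551e+04·0.0764/533 = 9.39.

(a) f₀ = 1.043e+04 Hz  (b) Q = 9.39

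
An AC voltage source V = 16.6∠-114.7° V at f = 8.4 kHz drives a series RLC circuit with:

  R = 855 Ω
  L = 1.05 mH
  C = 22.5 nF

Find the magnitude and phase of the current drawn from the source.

Step 1 — Angular frequency: ω = 2π·f = 2π·8400 = 5.278e+04 rad/s.
Step 2 — Component impedances:
  R: Z = R = 855 Ω
  L: Z = jωL = j·5.278e+04·0.00105 = 0 + j55.42 Ω
  C: Z = 1/(jωC) = -j/(ω·C) = 0 - j842.1 Ω
Step 3 — Series combination: Z_total = R + L + C = 855 - j786.7 Ω = 1162∠-42.6° Ω.
Step 4 — Source phasor: V = 16.6∠-114.7° V = -6.937 - j15.08 V.
Step 5 — Ohm's law: I = V / Z_total = (-6.937 - j15.08) / (855 - j786.7) = 0.004395 - j0.01359 A.
Step 6 — Convert to polar: |I| = 0.01429 A, ∠I = -72.1°.

I = 0.01429∠-72.1° A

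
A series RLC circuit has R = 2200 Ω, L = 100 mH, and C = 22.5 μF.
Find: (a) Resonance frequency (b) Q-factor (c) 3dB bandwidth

Step 1 — Resonance: ω₀ = 1/√(LC) = 1/√(0.1·2.25e-05) = 666.7 rad/s.
Step 2 — f₀ = ω₀/(2π) = 106.1 Hz.
Step 3 — Series Q: Q = ω₀L/R = 666.7·0.1/2200 = 0.0303.
Step 4 — Bandwidth: Δω = ω₀/Q = 2.2e+04 rad/s; BW = Δω/(2π) = 3501 Hz.

(a) f₀ = 106.1 Hz  (b) Q = 0.0303  (c) BW = 3501 Hz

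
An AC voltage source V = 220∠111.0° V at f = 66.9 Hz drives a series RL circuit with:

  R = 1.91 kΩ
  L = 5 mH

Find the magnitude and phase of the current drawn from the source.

Step 1 — Angular frequency: ω = 2π·f = 2π·66.9 = 420.3 rad/s.
Step 2 — Component impedances:
  R: Z = R = 1910 Ω
  L: Z = jωL = j·420.3·0.005 = 0 + j2.102 Ω
Step 3 — Series combination: Z_total = R + L = 1910 + j2.102 Ω = 1910∠0.1° Ω.
Step 4 — Source phasor: V = 220∠111.0° V = -78.84 + j205.4 V.
Step 5 — Ohm's law: I = V / Z_total = (-78.84 + j205.4) / (1910 + j2.102) = -0.04116 + j0.1076 A.
Step 6 — Convert to polar: |I| = 0.1152 A, ∠I = 110.9°.

I = 0.1152∠110.9° A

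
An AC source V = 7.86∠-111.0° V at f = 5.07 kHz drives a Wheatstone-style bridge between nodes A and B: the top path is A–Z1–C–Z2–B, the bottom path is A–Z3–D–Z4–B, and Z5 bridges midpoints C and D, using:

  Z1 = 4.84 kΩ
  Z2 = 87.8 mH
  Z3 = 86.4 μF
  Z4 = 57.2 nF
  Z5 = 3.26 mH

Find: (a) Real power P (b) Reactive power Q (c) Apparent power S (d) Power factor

Step 1 — Angular frequency: ω = 2π·f = 2π·5070 = 3.186e+04 rad/s.
Step 2 — Component impedances:
  Z1: Z = R = 4840 Ω
  Z2: Z = jωL = j·3.186e+04·0.0878 = 0 + j2797 Ω
  Z3: Z = 1/(jωC) = -j/(ω·C) = 0 - j0.3633 Ω
  Z4: Z = 1/(jωC) = -j/(ω·C) = 0 - j548.8 Ω
  Z5: Z = jωL = j·3.186e+04·0.00326 = 0 + j103.8 Ω
Step 3 — Bridge requires nodal analysis (the Z5 bridge couples midpoints C and D, so the two paths cannot be reduced to a simple series/parallel combination). Setting node B to ground and injecting 1 A at node A, the 3-node admittance system at A, C, D solves to V_A = Z_AB = 0.1249 - j677.2 Ω = 677.2∠-90.0° Ω.
Step 4 — Source phasor: V = 7.86∠-111.0° V = -2.817 - j7.338 V.
Step 5 — Current: I = V / Z = 0.01083 - j0.004161 A = 0.01161∠-21.0° A.
Step 6 — Complex power: S = V·I* = 1.683e-05 - j0.09122 VA.
Step 7 — Real power: P = Re(S) = 1.683e-05 W.
Step 8 — Reactive power: Q = Im(S) = -0.09122 VAR.
Step 9 — Apparent power: |S| = 0.09122 VA.
Step 10 — Power factor: PF = P/|S| = 0.0001845 (leading).

(a) P = 1.683e-05 W  (b) Q = -0.09122 VAR  (c) S = 0.09122 VA  (d) PF = 0.0001845 (leading)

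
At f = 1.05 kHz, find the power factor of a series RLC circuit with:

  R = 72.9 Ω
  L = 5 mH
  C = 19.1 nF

Step 1 — Angular frequency: ω = 2π·f = 2π·1050 = 6597 rad/s.
Step 2 — Component impedances:
  R: Z = R = 72.9 Ω
  L: Z = jωL = j·6597·0.005 = 0 + j32.99 Ω
  C: Z = 1/(jωC) = -j/(ω·C) = 0 - j7936 Ω
Step 3 — Series combination: Z_total = R + L + C = 72.9 - j7903 Ω = 7903∠-89.5° Ω.
Step 4 — Power factor: PF = cos(φ) = Re(Z)/|Z| = 72.9/7903 = 0.009224.
Step 5 — Type: Im(Z) = -7903 ⇒ leading (phase φ = -89.5°).

PF = 0.009224 (leading, φ = -89.5°)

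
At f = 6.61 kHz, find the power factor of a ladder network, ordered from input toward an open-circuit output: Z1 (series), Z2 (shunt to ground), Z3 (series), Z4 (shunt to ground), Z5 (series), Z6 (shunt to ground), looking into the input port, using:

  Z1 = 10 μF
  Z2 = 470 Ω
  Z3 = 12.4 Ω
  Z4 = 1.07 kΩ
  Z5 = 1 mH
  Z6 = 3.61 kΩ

Step 1 — Angular frequency: ω = 2π·f = 2π·6610 = 4.153e+04 rad/s.
Step 2 — Component impedances:
  Z1: Z = 1/(jωC) = -j/(ω·C) = 0 - j2.408 Ω
  Z2: Z = R = 470 Ω
  Z3: Z = R = 12.4 Ω
  Z4: Z = R = 1070 Ω
  Z5: Z = jωL = j·4.153e+04·0.001 = 0 + j41.53 Ω
  Z6: Z = R = 3610 Ω
Step 3 — Ladder network (open output): work backward from the far end, alternating series and parallel combinations. Z_in = 301.1 - j2.127 Ω = 301.1∠-0.4° Ω.
Step 4 — Power factor: PF = cos(φ) = Re(Z)/|Z| = 301.1/301.1 = 1.
Step 5 — Type: Im(Z) = -2.127 ⇒ leading (phase φ = -0.4°).

PF = 1 (leading, φ = -0.4°)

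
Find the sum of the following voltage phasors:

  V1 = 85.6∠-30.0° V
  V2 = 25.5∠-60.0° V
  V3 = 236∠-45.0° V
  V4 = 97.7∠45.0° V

Step 1 — Convert each phasor to rectangular form:
  V1 = 85.6·(cos(-30.0°) + j·sin(-30.0°)) = 74.13 - j42.8 V
  V2 = 25.5·(cos(-60.0°) + j·sin(-60.0°)) = 12.75 - j22.08 V
  V3 = 236·(cos(-45.0°) + j·sin(-45.0°)) = 166.9 - j166.9 V
  V4 = 97.7·(cos(45.0°) + j·sin(45.0°)) = 69.08 + j69.08 V
Step 2 — Sum components: V_total = 322.8 - j162.7 V.
Step 3 — Convert to polar: |V_total| = 361.5 V, ∠V_total = -26.7°.

V_total = 361.5∠-26.7° V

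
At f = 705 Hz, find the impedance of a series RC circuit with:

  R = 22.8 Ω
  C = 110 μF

Step 1 — Angular frequency: ω = 2π·f = 2π·705 = 4430 rad/s.
Step 2 — Component impedances:
  R: Z = R = 22.8 Ω
  C: Z = 1/(jωC) = -j/(ω·C) = 0 - j2.052 Ω
Step 3 — Series combination: Z_total = R + C = 22.8 - j2.052 Ω = 22.89∠-5.1° Ω.

Z = 22.8 - j2.052 Ω = 22.89∠-5.1° Ω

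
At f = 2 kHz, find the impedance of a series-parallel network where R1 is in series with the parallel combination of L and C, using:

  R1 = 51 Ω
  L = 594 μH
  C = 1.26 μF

Step 1 — Angular frequency: ω = 2π·f = 2π·2000 = 1.257e+04 rad/s.
Step 2 — Component impedances:
  R1: Z = R = 51 Ω
  L: Z = jωL = j·1.257e+04·0.000594 = 0 + j7.464 Ω
  C: Z = 1/(jωC) = -j/(ω·C) = 0 - j63.16 Ω
Step 3 — Parallel branch: L || C = 1/(1/L + 1/C) = 0 + j8.465 Ω.
Step 4 — Series with R1: Z_total = R1 + (L || C) = 51 + j8.465 Ω = 51.7∠9.4° Ω.

Z = 51 + j8.465 Ω = 51.7∠9.4° Ω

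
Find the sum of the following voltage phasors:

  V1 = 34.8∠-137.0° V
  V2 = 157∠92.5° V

Step 1 — Convert each phasor to rectangular form:
  V1 = 34.8·(cos(-137.0°) + j·sin(-137.0°)) = -25.45 - j23.73 V
  V2 = 157·(cos(92.5°) + j·sin(92.5°)) = -6.848 + j156.9 V
Step 2 — Sum components: V_total = -32.3 + j133.1 V.
Step 3 — Convert to polar: |V_total| = 137 V, ∠V_total = 103.6°.

V_total = 137∠103.6° V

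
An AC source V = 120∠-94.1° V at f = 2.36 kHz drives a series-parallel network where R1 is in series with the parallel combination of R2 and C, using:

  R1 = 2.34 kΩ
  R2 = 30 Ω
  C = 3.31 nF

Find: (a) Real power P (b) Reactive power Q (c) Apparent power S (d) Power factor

Step 1 — Angular frequency: ω = 2π·f = 2π·2360 = 1.483e+04 rad/s.
Step 2 — Component impedances:
  R1: Z = R = 2340 Ω
  R2: Z = R = 30 Ω
  C: Z = 1/(jωC) = -j/(ω·C) = 0 - j2.037e+04 Ω
Step 3 — Parallel branch: R2 || C = 1/(1/R2 + 1/C) = 30 - j0.04417 Ω.
Step 4 — Series with R1: Z_total = R1 + (R2 || C) = 2370 - j0.04417 Ω = 2370∠-0.0° Ω.
Step 5 — Source phasor: V = 120∠-94.1° V = -8.58 - j119.7 V.
Step 6 — Current: I = V / Z = -0.003619 - j0.0505 A = 0.05063∠-94.1° A.
Step 7 — Complex power: S = V·I* = 6.076 - j0.0001132 VA.
Step 8 — Real power: P = Re(S) = 6.076 W.
Step 9 — Reactive power: Q = Im(S) = -0.0001132 VAR.
Step 10 — Apparent power: |S| = 6.076 VA.
Step 11 — Power factor: PF = P/|S| = 1 (leading).

(a) P = 6.076 W  (b) Q = -0.0001132 VAR  (c) S = 6.076 VA  (d) PF = 1 (leading)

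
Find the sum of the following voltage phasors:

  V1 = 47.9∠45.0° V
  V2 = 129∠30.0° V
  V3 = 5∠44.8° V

Step 1 — Convert each phasor to rectangular form:
  V1 = 47.9·(cos(45.0°) + j·sin(45.0°)) = 33.87 + j33.87 V
  V2 = 129·(cos(30.0°) + j·sin(30.0°)) = 111.7 + j64.5 V
  V3 = 5·(cos(44.8°) + j·sin(44.8°)) = 3.548 + j3.523 V
Step 2 — Sum components: V_total = 149.1 + j101.9 V.
Step 3 — Convert to polar: |V_total| = 180.6 V, ∠V_total = 34.3°.

V_total = 180.6∠34.3° V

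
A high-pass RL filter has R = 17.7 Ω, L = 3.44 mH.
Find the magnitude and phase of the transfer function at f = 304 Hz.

Step 1 — Angular frequency: ω = 2π·304 = 1910 rad/s.
Step 2 — Transfer function: H(jω) = jωL/(R + jωL).
Step 3 — Numerator jωL = j·6.571; denominator R + jωL = 17.7 + j6.571.
Step 4 — H = 0.1211 + j0.3263.
Step 5 — Magnitude: |H| = 0.348 (-9.2 dB); phase: φ = 69.6°.

|H| = 0.348 (-9.2 dB), φ = 69.6°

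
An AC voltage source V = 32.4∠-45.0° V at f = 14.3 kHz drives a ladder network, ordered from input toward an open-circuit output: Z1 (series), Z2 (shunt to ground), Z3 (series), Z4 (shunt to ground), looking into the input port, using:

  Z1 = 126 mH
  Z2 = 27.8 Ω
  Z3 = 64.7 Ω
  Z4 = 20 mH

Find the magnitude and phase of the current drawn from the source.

Step 1 — Angular frequency: ω = 2π·f = 2π·1.43e+04 = 8.985e+04 rad/s.
Step 2 — Component impedances:
  Z1: Z = jωL = j·8.985e+04·0.126 = 0 + j1.132e+04 Ω
  Z2: Z = R = 27.8 Ω
  Z3: Z = R = 64.7 Ω
  Z4: Z = jωL = j·8.985e+04·0.02 = 0 + j1797 Ω
Step 3 — Ladder network (open output): work backward from the far end, alternating series and parallel combinations. Z_in = 27.78 + j1.132e+04 Ω = 1.132e+04∠89.9° Ω.
Step 4 — Source phasor: V = 32.4∠-45.0° V = 22.91 - j22.91 V.
Step 5 — Ohm's law: I = V / Z_total = (22.91 - j22.91) / (27.78 + j1.132e+04) = -0.002019 - j0.002029 A.
Step 6 — Convert to polar: |I| = 0.002862 A, ∠I = -134.9°.

I = 0.002862∠-134.9° A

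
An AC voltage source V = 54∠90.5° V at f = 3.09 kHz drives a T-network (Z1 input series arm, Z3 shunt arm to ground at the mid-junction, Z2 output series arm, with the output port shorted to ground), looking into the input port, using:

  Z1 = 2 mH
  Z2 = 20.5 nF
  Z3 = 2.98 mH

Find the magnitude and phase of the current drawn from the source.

Step 1 — Angular frequency: ω = 2π·f = 2π·3090 = 1.942e+04 rad/s.
Step 2 — Component impedances:
  Z1: Z = jωL = j·1.942e+04·0.002 = 0 + j38.83 Ω
  Z2: Z = 1/(jωC) = -j/(ω·C) = 0 - j2513 Ω
  Z3: Z = jωL = j·1.942e+04·0.00298 = 0 + j57.86 Ω
Step 3 — With the output port shorted to ground, the output series arm Z2 runs from the junction to ground; the shunt arm Z3 also runs from the junction to ground. They appear in parallel: Z3 || Z2 = 0 + j59.22 Ω.
Step 4 — Series with input arm Z1: Z_in = Z1 + (Z3 || Z2) = 0 + j98.05 Ω = 98.05∠90.0° Ω.
Step 5 — Source phasor: V = 54∠90.5° V = -0.4712 + j54 V.
Step 6 — Ohm's law: I = V / Z_total = (-0.4712 + j54) / (0 + j98.05) = 0.5507 + j0.004806 A.
Step 7 — Convert to polar: |I| = 0.5507 A, ∠I = 0.5°.

I = 0.5507∠0.5° A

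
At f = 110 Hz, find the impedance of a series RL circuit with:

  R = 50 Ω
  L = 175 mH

Step 1 — Angular frequency: ω = 2π·f = 2π·110 = 691.2 rad/s.
Step 2 — Component impedances:
  R: Z = R = 50 Ω
  L: Z = jωL = j·691.2·0.175 = 0 + j121 Ω
Step 3 — Series combination: Z_total = R + L = 50 + j121 Ω = 130.9∠67.5° Ω.

Z = 50 + j121 Ω = 130.9∠67.5° Ω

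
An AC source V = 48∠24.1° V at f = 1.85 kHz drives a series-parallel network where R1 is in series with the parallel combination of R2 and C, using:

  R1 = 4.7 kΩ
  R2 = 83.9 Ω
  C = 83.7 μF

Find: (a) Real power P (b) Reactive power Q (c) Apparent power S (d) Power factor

Step 1 — Angular frequency: ω = 2π·f = 2π·1850 = 1.162e+04 rad/s.
Step 2 — Component impedances:
  R1: Z = R = 4700 Ω
  R2: Z = R = 83.9 Ω
  C: Z = 1/(jωC) = -j/(ω·C) = 0 - j1.028 Ω
Step 3 — Parallel branch: R2 || C = 1/(1/R2 + 1/C) = 0.01259 - j1.028 Ω.
Step 4 — Series with R1: Z_total = R1 + (R2 || C) = 4700 - j1.028 Ω = 4700∠-0.0° Ω.
Step 5 — Source phasor: V = 48∠24.1° V = 43.82 + j19.6 V.
Step 6 — Current: I = V / Z = 0.009322 + j0.004172 A = 0.01021∠24.1° A.
Step 7 — Complex power: S = V·I* = 0.4902 - j0.0001072 VA.
Step 8 — Real power: P = Re(S) = 0.4902 W.
Step 9 — Reactive power: Q = Im(S) = -0.0001072 VAR.
Step 10 — Apparent power: |S| = 0.4902 VA.
Step 11 — Power factor: PF = P/|S| = 1 (leading).

(a) P = 0.4902 W  (b) Q = -0.0001072 VAR  (c) S = 0.4902 VA  (d) PF = 1 (leading)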